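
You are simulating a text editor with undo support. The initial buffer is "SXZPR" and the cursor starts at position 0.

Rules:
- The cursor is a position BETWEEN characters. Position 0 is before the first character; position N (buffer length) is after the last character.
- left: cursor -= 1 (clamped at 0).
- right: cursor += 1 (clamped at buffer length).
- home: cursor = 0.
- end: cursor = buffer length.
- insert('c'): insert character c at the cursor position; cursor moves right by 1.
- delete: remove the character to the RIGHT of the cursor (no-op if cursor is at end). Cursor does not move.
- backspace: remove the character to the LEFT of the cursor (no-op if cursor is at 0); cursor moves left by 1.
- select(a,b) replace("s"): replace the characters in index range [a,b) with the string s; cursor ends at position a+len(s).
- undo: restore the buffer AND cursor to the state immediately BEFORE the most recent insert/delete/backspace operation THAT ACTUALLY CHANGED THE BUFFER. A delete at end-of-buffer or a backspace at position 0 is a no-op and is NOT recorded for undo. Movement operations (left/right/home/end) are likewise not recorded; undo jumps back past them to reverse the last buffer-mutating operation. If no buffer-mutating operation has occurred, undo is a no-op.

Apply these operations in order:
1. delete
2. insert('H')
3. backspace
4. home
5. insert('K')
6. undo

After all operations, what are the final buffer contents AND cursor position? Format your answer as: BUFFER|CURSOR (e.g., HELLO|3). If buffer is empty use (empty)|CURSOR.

After op 1 (delete): buf='XZPR' cursor=0
After op 2 (insert('H')): buf='HXZPR' cursor=1
After op 3 (backspace): buf='XZPR' cursor=0
After op 4 (home): buf='XZPR' cursor=0
After op 5 (insert('K')): buf='KXZPR' cursor=1
After op 6 (undo): buf='XZPR' cursor=0

Answer: XZPR|0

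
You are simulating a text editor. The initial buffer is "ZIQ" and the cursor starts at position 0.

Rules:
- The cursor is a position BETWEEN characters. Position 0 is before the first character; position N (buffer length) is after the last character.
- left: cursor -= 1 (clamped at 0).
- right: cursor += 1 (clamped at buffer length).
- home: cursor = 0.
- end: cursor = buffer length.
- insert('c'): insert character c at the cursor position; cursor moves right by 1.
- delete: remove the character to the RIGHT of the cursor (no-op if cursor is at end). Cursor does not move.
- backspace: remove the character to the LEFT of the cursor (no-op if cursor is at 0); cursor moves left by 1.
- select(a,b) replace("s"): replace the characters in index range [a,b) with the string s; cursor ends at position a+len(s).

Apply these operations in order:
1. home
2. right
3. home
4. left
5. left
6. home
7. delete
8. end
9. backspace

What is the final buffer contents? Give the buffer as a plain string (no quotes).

Answer: I

Derivation:
After op 1 (home): buf='ZIQ' cursor=0
After op 2 (right): buf='ZIQ' cursor=1
After op 3 (home): buf='ZIQ' cursor=0
After op 4 (left): buf='ZIQ' cursor=0
After op 5 (left): buf='ZIQ' cursor=0
After op 6 (home): buf='ZIQ' cursor=0
After op 7 (delete): buf='IQ' cursor=0
After op 8 (end): buf='IQ' cursor=2
After op 9 (backspace): buf='I' cursor=1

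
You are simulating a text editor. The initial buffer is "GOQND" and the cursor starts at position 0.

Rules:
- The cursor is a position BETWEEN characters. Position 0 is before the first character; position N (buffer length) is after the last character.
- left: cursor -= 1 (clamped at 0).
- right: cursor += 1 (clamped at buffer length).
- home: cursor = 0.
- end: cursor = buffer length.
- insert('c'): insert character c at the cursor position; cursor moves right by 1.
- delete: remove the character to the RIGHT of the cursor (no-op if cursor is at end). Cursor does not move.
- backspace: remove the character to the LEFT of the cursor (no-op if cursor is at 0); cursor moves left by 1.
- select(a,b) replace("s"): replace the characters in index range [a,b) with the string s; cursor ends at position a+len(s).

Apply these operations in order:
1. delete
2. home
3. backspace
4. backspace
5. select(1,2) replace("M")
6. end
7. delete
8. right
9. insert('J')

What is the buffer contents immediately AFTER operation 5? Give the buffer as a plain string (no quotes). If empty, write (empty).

After op 1 (delete): buf='OQND' cursor=0
After op 2 (home): buf='OQND' cursor=0
After op 3 (backspace): buf='OQND' cursor=0
After op 4 (backspace): buf='OQND' cursor=0
After op 5 (select(1,2) replace("M")): buf='OMND' cursor=2

Answer: OMND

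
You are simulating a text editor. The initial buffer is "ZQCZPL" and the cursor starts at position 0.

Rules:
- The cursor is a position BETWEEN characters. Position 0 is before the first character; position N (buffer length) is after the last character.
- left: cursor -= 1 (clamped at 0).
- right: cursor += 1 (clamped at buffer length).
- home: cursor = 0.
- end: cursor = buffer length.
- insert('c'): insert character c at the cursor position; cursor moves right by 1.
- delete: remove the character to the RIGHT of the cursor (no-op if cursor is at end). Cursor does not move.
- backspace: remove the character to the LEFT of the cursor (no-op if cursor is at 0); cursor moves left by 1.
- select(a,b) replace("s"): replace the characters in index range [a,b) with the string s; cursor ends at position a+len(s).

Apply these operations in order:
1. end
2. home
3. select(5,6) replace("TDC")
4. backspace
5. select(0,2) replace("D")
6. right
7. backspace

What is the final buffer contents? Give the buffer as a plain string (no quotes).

Answer: DZPTD

Derivation:
After op 1 (end): buf='ZQCZPL' cursor=6
After op 2 (home): buf='ZQCZPL' cursor=0
After op 3 (select(5,6) replace("TDC")): buf='ZQCZPTDC' cursor=8
After op 4 (backspace): buf='ZQCZPTD' cursor=7
After op 5 (select(0,2) replace("D")): buf='DCZPTD' cursor=1
After op 6 (right): buf='DCZPTD' cursor=2
After op 7 (backspace): buf='DZPTD' cursor=1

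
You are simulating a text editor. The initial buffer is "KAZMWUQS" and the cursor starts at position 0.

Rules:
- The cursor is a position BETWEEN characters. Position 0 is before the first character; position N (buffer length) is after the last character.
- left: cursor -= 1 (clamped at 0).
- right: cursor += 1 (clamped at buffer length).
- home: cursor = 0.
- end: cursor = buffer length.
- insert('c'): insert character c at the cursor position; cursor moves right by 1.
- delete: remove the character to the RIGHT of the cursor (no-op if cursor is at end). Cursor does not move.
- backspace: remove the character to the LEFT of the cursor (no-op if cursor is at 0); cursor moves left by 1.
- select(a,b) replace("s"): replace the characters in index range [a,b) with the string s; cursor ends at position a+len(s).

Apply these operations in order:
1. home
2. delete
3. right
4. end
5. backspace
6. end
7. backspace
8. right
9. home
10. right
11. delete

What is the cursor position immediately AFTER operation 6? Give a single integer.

Answer: 6

Derivation:
After op 1 (home): buf='KAZMWUQS' cursor=0
After op 2 (delete): buf='AZMWUQS' cursor=0
After op 3 (right): buf='AZMWUQS' cursor=1
After op 4 (end): buf='AZMWUQS' cursor=7
After op 5 (backspace): buf='AZMWUQ' cursor=6
After op 6 (end): buf='AZMWUQ' cursor=6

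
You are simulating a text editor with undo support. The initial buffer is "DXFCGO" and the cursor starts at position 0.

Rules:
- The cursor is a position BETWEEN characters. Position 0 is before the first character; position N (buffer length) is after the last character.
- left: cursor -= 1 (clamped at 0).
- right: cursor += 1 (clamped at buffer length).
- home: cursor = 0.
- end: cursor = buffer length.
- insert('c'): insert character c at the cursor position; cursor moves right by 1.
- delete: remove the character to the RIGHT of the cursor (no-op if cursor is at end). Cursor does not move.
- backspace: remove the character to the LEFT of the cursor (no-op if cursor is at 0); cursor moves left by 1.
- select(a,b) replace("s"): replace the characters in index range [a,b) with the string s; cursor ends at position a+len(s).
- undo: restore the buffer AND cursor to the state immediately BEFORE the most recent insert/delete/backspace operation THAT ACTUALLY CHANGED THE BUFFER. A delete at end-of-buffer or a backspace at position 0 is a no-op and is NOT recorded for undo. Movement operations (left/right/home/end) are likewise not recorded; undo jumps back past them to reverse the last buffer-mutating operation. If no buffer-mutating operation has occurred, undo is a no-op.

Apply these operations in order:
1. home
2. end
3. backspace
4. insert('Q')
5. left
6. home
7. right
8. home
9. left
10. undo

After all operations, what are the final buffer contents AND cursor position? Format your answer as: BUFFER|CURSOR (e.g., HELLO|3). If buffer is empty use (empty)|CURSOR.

Answer: DXFCG|5

Derivation:
After op 1 (home): buf='DXFCGO' cursor=0
After op 2 (end): buf='DXFCGO' cursor=6
After op 3 (backspace): buf='DXFCG' cursor=5
After op 4 (insert('Q')): buf='DXFCGQ' cursor=6
After op 5 (left): buf='DXFCGQ' cursor=5
After op 6 (home): buf='DXFCGQ' cursor=0
After op 7 (right): buf='DXFCGQ' cursor=1
After op 8 (home): buf='DXFCGQ' cursor=0
After op 9 (left): buf='DXFCGQ' cursor=0
After op 10 (undo): buf='DXFCG' cursor=5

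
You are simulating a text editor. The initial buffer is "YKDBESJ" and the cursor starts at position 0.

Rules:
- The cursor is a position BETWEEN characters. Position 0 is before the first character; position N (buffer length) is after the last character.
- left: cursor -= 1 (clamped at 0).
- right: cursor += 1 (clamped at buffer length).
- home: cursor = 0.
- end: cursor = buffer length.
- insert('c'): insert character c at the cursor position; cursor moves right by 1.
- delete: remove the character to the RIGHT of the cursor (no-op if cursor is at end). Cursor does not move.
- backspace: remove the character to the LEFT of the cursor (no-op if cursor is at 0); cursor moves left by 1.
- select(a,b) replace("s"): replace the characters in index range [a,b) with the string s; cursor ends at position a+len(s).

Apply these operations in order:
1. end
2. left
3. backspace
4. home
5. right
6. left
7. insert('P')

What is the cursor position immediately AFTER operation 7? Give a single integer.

After op 1 (end): buf='YKDBESJ' cursor=7
After op 2 (left): buf='YKDBESJ' cursor=6
After op 3 (backspace): buf='YKDBEJ' cursor=5
After op 4 (home): buf='YKDBEJ' cursor=0
After op 5 (right): buf='YKDBEJ' cursor=1
After op 6 (left): buf='YKDBEJ' cursor=0
After op 7 (insert('P')): buf='PYKDBEJ' cursor=1

Answer: 1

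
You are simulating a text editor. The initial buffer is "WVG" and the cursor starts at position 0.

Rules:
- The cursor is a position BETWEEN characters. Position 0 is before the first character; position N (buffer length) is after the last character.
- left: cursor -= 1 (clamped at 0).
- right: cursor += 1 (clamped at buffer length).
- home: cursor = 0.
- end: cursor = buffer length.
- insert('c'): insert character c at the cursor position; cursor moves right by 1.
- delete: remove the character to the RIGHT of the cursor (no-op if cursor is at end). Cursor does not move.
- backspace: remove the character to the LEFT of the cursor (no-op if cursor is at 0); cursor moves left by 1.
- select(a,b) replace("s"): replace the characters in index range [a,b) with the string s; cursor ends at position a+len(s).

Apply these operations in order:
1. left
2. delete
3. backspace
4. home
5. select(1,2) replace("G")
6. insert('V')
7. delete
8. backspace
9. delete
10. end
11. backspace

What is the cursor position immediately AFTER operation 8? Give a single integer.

After op 1 (left): buf='WVG' cursor=0
After op 2 (delete): buf='VG' cursor=0
After op 3 (backspace): buf='VG' cursor=0
After op 4 (home): buf='VG' cursor=0
After op 5 (select(1,2) replace("G")): buf='VG' cursor=2
After op 6 (insert('V')): buf='VGV' cursor=3
After op 7 (delete): buf='VGV' cursor=3
After op 8 (backspace): buf='VG' cursor=2

Answer: 2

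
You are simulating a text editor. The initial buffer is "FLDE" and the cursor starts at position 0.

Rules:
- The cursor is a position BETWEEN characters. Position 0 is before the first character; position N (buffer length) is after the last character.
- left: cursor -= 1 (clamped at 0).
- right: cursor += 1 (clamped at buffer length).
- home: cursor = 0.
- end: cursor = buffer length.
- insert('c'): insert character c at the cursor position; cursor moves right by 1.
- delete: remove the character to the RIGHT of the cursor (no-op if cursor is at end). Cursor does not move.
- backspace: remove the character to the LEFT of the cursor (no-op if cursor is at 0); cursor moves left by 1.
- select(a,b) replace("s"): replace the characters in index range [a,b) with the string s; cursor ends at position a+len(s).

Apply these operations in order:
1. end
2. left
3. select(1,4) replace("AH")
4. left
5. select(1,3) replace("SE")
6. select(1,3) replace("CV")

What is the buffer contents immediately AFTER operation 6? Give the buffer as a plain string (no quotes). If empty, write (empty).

After op 1 (end): buf='FLDE' cursor=4
After op 2 (left): buf='FLDE' cursor=3
After op 3 (select(1,4) replace("AH")): buf='FAH' cursor=3
After op 4 (left): buf='FAH' cursor=2
After op 5 (select(1,3) replace("SE")): buf='FSE' cursor=3
After op 6 (select(1,3) replace("CV")): buf='FCV' cursor=3

Answer: FCV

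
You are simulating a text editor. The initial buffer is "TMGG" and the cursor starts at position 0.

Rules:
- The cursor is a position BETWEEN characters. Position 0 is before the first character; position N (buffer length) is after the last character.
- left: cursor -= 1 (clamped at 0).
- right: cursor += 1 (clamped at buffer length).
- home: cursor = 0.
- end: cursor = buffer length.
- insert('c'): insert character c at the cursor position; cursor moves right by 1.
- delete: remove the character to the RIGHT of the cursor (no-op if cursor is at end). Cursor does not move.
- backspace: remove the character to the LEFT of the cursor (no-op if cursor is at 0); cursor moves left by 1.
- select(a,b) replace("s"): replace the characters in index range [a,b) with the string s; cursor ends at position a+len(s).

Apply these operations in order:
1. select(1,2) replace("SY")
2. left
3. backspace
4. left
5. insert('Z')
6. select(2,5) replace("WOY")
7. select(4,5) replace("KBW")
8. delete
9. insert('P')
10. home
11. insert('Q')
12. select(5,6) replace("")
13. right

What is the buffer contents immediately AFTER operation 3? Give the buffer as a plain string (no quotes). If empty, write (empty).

Answer: TYGG

Derivation:
After op 1 (select(1,2) replace("SY")): buf='TSYGG' cursor=3
After op 2 (left): buf='TSYGG' cursor=2
After op 3 (backspace): buf='TYGG' cursor=1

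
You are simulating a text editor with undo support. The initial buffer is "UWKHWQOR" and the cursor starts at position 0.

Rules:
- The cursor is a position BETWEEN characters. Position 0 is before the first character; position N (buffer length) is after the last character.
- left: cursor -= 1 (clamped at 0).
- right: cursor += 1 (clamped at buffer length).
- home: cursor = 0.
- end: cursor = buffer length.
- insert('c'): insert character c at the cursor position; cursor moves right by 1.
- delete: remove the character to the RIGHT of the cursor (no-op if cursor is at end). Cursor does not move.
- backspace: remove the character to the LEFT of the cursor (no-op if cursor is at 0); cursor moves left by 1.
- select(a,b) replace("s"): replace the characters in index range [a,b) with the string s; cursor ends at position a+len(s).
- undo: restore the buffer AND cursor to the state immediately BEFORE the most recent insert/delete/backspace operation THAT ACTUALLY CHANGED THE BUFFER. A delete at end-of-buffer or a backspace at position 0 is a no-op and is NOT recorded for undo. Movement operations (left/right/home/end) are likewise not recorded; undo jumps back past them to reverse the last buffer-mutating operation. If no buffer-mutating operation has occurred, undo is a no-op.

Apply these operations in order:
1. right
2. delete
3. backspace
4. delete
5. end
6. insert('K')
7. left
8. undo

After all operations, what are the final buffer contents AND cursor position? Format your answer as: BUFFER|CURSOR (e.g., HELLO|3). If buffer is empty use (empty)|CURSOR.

After op 1 (right): buf='UWKHWQOR' cursor=1
After op 2 (delete): buf='UKHWQOR' cursor=1
After op 3 (backspace): buf='KHWQOR' cursor=0
After op 4 (delete): buf='HWQOR' cursor=0
After op 5 (end): buf='HWQOR' cursor=5
After op 6 (insert('K')): buf='HWQORK' cursor=6
After op 7 (left): buf='HWQORK' cursor=5
After op 8 (undo): buf='HWQOR' cursor=5

Answer: HWQOR|5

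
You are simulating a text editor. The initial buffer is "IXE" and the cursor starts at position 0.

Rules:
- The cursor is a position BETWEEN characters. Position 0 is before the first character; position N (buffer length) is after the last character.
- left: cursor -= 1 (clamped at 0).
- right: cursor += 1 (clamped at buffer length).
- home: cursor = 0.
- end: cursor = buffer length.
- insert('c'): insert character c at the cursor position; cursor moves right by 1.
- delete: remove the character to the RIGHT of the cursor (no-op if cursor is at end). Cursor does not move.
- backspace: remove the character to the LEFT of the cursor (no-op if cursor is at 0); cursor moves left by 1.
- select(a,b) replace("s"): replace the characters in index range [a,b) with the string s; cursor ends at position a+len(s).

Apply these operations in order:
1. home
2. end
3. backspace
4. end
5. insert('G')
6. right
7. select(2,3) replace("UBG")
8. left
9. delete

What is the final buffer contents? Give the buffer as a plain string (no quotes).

Answer: IXUB

Derivation:
After op 1 (home): buf='IXE' cursor=0
After op 2 (end): buf='IXE' cursor=3
After op 3 (backspace): buf='IX' cursor=2
After op 4 (end): buf='IX' cursor=2
After op 5 (insert('G')): buf='IXG' cursor=3
After op 6 (right): buf='IXG' cursor=3
After op 7 (select(2,3) replace("UBG")): buf='IXUBG' cursor=5
After op 8 (left): buf='IXUBG' cursor=4
After op 9 (delete): buf='IXUB' cursor=4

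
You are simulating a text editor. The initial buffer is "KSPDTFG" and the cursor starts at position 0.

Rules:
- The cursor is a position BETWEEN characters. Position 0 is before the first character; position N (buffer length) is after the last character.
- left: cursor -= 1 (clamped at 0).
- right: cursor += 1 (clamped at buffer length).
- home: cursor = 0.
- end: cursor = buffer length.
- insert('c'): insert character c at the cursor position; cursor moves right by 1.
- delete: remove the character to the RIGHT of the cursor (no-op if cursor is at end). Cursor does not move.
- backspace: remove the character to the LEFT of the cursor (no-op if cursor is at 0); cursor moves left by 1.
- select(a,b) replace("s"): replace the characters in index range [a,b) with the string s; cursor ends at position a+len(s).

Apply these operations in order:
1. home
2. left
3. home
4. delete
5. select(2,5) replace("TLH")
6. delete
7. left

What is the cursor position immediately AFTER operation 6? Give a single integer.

Answer: 5

Derivation:
After op 1 (home): buf='KSPDTFG' cursor=0
After op 2 (left): buf='KSPDTFG' cursor=0
After op 3 (home): buf='KSPDTFG' cursor=0
After op 4 (delete): buf='SPDTFG' cursor=0
After op 5 (select(2,5) replace("TLH")): buf='SPTLHG' cursor=5
After op 6 (delete): buf='SPTLH' cursor=5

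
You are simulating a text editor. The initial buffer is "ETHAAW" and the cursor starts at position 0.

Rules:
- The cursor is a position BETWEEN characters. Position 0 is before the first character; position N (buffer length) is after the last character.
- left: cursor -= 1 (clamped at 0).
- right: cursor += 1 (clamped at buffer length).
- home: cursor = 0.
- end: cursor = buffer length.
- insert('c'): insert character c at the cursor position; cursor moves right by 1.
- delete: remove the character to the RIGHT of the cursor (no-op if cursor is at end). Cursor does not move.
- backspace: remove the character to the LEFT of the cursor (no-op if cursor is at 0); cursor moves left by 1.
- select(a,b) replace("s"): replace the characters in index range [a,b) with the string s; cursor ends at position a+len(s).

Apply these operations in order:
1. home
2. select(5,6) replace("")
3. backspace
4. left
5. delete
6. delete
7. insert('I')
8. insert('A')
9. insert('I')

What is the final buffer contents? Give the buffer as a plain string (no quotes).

Answer: ETHIAI

Derivation:
After op 1 (home): buf='ETHAAW' cursor=0
After op 2 (select(5,6) replace("")): buf='ETHAA' cursor=5
After op 3 (backspace): buf='ETHA' cursor=4
After op 4 (left): buf='ETHA' cursor=3
After op 5 (delete): buf='ETH' cursor=3
After op 6 (delete): buf='ETH' cursor=3
After op 7 (insert('I')): buf='ETHI' cursor=4
After op 8 (insert('A')): buf='ETHIA' cursor=5
After op 9 (insert('I')): buf='ETHIAI' cursor=6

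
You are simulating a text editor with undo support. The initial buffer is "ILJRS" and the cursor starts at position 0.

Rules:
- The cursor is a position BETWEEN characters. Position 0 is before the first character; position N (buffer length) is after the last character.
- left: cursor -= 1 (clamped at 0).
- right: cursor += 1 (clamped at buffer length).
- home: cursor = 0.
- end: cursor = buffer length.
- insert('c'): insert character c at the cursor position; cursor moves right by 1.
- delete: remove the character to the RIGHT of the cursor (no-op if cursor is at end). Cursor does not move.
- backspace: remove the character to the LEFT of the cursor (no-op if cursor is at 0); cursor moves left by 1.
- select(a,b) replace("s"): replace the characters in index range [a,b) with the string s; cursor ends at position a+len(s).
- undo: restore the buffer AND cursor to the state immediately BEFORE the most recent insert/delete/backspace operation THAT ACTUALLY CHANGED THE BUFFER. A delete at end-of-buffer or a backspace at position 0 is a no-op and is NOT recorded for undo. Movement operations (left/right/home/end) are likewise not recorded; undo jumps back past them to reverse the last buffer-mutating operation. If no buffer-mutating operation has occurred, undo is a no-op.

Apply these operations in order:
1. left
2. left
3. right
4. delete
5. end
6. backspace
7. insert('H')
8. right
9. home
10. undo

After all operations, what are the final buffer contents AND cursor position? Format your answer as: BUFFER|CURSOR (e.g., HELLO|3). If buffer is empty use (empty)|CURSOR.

Answer: IJR|3

Derivation:
After op 1 (left): buf='ILJRS' cursor=0
After op 2 (left): buf='ILJRS' cursor=0
After op 3 (right): buf='ILJRS' cursor=1
After op 4 (delete): buf='IJRS' cursor=1
After op 5 (end): buf='IJRS' cursor=4
After op 6 (backspace): buf='IJR' cursor=3
After op 7 (insert('H')): buf='IJRH' cursor=4
After op 8 (right): buf='IJRH' cursor=4
After op 9 (home): buf='IJRH' cursor=0
After op 10 (undo): buf='IJR' cursor=3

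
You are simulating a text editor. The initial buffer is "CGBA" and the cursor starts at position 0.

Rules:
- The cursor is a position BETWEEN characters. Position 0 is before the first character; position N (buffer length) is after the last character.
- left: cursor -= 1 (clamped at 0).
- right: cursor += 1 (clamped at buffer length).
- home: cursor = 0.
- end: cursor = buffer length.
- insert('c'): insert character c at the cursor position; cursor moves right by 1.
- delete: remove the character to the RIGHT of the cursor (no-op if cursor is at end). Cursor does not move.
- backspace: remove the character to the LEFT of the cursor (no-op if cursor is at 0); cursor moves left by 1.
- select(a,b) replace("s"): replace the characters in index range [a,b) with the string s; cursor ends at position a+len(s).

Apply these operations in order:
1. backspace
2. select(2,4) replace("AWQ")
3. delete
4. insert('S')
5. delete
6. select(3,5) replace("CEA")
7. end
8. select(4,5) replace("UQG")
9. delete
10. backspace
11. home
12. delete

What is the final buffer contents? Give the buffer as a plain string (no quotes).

Answer: GACUQS

Derivation:
After op 1 (backspace): buf='CGBA' cursor=0
After op 2 (select(2,4) replace("AWQ")): buf='CGAWQ' cursor=5
After op 3 (delete): buf='CGAWQ' cursor=5
After op 4 (insert('S')): buf='CGAWQS' cursor=6
After op 5 (delete): buf='CGAWQS' cursor=6
After op 6 (select(3,5) replace("CEA")): buf='CGACEAS' cursor=6
After op 7 (end): buf='CGACEAS' cursor=7
After op 8 (select(4,5) replace("UQG")): buf='CGACUQGAS' cursor=7
After op 9 (delete): buf='CGACUQGS' cursor=7
After op 10 (backspace): buf='CGACUQS' cursor=6
After op 11 (home): buf='CGACUQS' cursor=0
After op 12 (delete): buf='GACUQS' cursor=0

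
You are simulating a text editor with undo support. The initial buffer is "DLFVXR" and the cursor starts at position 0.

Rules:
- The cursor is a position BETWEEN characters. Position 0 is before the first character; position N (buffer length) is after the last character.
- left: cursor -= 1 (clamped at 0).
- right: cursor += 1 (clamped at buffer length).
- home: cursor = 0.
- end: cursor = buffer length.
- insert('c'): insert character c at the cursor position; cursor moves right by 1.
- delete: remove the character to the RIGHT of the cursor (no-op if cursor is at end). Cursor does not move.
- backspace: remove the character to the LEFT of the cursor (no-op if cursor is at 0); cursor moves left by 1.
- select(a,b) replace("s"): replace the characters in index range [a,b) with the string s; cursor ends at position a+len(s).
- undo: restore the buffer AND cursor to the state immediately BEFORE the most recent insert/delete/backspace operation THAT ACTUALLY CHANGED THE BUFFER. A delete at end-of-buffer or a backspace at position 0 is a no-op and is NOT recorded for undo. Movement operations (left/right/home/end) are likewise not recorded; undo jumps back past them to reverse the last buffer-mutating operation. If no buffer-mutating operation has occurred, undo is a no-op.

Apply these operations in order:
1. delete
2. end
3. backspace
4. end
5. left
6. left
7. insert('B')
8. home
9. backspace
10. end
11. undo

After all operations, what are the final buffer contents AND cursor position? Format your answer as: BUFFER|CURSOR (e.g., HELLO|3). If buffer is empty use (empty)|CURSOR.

Answer: LFVX|2

Derivation:
After op 1 (delete): buf='LFVXR' cursor=0
After op 2 (end): buf='LFVXR' cursor=5
After op 3 (backspace): buf='LFVX' cursor=4
After op 4 (end): buf='LFVX' cursor=4
After op 5 (left): buf='LFVX' cursor=3
After op 6 (left): buf='LFVX' cursor=2
After op 7 (insert('B')): buf='LFBVX' cursor=3
After op 8 (home): buf='LFBVX' cursor=0
After op 9 (backspace): buf='LFBVX' cursor=0
After op 10 (end): buf='LFBVX' cursor=5
After op 11 (undo): buf='LFVX' cursor=2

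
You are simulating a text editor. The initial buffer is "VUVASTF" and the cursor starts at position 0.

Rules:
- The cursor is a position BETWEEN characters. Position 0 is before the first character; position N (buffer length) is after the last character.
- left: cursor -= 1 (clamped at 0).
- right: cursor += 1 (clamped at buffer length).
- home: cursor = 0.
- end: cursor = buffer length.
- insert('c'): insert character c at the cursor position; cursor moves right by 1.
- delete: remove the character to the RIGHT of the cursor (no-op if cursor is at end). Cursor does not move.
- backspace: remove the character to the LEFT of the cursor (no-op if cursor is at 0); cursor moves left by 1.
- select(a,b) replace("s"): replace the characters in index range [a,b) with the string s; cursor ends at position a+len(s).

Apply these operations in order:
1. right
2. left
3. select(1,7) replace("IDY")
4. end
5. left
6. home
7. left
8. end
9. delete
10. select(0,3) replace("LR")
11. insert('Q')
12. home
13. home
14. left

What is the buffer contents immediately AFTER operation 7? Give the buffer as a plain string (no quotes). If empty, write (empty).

After op 1 (right): buf='VUVASTF' cursor=1
After op 2 (left): buf='VUVASTF' cursor=0
After op 3 (select(1,7) replace("IDY")): buf='VIDY' cursor=4
After op 4 (end): buf='VIDY' cursor=4
After op 5 (left): buf='VIDY' cursor=3
After op 6 (home): buf='VIDY' cursor=0
After op 7 (left): buf='VIDY' cursor=0

Answer: VIDY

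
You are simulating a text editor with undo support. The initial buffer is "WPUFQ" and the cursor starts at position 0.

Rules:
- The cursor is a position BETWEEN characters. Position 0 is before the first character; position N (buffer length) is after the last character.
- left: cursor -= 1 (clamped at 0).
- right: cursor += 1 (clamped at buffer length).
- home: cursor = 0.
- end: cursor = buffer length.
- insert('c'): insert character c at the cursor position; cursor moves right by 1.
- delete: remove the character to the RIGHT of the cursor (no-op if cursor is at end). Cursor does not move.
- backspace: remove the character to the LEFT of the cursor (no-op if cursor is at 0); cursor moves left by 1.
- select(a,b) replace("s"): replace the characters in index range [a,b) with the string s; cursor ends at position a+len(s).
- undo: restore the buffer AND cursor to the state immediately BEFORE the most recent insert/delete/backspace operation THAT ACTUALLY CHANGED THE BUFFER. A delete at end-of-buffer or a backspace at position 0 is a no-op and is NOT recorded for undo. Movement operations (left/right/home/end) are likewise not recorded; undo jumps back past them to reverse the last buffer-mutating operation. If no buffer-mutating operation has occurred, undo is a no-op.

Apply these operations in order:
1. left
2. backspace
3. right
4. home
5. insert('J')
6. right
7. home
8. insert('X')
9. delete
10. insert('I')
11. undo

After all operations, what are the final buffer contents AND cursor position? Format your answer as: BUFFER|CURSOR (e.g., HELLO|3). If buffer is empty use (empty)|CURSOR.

After op 1 (left): buf='WPUFQ' cursor=0
After op 2 (backspace): buf='WPUFQ' cursor=0
After op 3 (right): buf='WPUFQ' cursor=1
After op 4 (home): buf='WPUFQ' cursor=0
After op 5 (insert('J')): buf='JWPUFQ' cursor=1
After op 6 (right): buf='JWPUFQ' cursor=2
After op 7 (home): buf='JWPUFQ' cursor=0
After op 8 (insert('X')): buf='XJWPUFQ' cursor=1
After op 9 (delete): buf='XWPUFQ' cursor=1
After op 10 (insert('I')): buf='XIWPUFQ' cursor=2
After op 11 (undo): buf='XWPUFQ' cursor=1

Answer: XWPUFQ|1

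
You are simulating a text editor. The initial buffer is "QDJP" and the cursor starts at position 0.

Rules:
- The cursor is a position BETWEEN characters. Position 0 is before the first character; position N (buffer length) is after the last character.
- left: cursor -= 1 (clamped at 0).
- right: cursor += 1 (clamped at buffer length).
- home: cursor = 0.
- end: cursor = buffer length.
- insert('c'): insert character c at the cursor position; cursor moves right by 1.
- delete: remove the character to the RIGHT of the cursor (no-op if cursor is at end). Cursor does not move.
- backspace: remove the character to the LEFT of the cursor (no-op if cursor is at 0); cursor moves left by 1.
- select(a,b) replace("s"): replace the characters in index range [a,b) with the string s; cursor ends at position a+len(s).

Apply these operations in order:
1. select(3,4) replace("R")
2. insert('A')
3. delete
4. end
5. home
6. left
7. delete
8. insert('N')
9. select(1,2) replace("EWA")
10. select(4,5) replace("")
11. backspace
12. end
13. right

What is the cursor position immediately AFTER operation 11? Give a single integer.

After op 1 (select(3,4) replace("R")): buf='QDJR' cursor=4
After op 2 (insert('A')): buf='QDJRA' cursor=5
After op 3 (delete): buf='QDJRA' cursor=5
After op 4 (end): buf='QDJRA' cursor=5
After op 5 (home): buf='QDJRA' cursor=0
After op 6 (left): buf='QDJRA' cursor=0
After op 7 (delete): buf='DJRA' cursor=0
After op 8 (insert('N')): buf='NDJRA' cursor=1
After op 9 (select(1,2) replace("EWA")): buf='NEWAJRA' cursor=4
After op 10 (select(4,5) replace("")): buf='NEWARA' cursor=4
After op 11 (backspace): buf='NEWRA' cursor=3

Answer: 3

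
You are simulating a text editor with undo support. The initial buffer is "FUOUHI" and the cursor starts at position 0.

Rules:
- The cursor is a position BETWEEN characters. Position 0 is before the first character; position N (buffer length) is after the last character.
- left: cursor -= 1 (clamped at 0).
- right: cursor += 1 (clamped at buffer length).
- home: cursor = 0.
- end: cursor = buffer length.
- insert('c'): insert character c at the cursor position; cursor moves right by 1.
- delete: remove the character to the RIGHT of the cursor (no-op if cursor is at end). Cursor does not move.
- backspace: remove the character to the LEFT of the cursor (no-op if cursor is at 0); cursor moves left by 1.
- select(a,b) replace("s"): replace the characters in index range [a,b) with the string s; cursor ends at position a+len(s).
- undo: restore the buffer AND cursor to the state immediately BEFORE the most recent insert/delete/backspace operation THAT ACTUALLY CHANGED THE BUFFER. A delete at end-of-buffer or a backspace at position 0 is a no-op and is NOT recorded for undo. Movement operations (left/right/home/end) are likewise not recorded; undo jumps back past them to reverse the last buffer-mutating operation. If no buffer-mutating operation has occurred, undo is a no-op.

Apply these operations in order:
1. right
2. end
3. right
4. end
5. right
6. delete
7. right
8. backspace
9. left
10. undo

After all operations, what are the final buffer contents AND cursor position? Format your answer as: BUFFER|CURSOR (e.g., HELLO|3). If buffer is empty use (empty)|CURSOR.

After op 1 (right): buf='FUOUHI' cursor=1
After op 2 (end): buf='FUOUHI' cursor=6
After op 3 (right): buf='FUOUHI' cursor=6
After op 4 (end): buf='FUOUHI' cursor=6
After op 5 (right): buf='FUOUHI' cursor=6
After op 6 (delete): buf='FUOUHI' cursor=6
After op 7 (right): buf='FUOUHI' cursor=6
After op 8 (backspace): buf='FUOUH' cursor=5
After op 9 (left): buf='FUOUH' cursor=4
After op 10 (undo): buf='FUOUHI' cursor=6

Answer: FUOUHI|6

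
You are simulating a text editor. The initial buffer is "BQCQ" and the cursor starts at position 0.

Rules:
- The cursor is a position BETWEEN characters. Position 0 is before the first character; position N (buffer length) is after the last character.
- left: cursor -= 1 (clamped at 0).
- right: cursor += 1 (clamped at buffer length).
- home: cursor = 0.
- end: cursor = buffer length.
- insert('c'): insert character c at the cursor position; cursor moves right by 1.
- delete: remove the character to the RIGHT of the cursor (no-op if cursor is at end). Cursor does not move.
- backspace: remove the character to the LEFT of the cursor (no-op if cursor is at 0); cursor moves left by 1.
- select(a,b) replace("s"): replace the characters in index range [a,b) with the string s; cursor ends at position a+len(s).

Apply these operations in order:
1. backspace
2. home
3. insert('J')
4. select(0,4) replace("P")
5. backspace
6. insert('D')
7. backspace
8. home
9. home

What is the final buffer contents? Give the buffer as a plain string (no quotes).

After op 1 (backspace): buf='BQCQ' cursor=0
After op 2 (home): buf='BQCQ' cursor=0
After op 3 (insert('J')): buf='JBQCQ' cursor=1
After op 4 (select(0,4) replace("P")): buf='PQ' cursor=1
After op 5 (backspace): buf='Q' cursor=0
After op 6 (insert('D')): buf='DQ' cursor=1
After op 7 (backspace): buf='Q' cursor=0
After op 8 (home): buf='Q' cursor=0
After op 9 (home): buf='Q' cursor=0

Answer: Q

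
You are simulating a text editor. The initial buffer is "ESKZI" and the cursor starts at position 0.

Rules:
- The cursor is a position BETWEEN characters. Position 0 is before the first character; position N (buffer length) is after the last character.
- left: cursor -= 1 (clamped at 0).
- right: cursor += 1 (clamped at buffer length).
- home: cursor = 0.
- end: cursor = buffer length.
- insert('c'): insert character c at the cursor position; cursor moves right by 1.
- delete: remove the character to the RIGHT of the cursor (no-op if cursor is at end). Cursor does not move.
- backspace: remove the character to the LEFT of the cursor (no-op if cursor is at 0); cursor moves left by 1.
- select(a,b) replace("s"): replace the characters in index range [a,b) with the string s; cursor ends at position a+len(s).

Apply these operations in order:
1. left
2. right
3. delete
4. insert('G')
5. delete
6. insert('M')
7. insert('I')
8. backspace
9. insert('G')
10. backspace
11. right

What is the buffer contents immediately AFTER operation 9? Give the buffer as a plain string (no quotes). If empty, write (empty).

After op 1 (left): buf='ESKZI' cursor=0
After op 2 (right): buf='ESKZI' cursor=1
After op 3 (delete): buf='EKZI' cursor=1
After op 4 (insert('G')): buf='EGKZI' cursor=2
After op 5 (delete): buf='EGZI' cursor=2
After op 6 (insert('M')): buf='EGMZI' cursor=3
After op 7 (insert('I')): buf='EGMIZI' cursor=4
After op 8 (backspace): buf='EGMZI' cursor=3
After op 9 (insert('G')): buf='EGMGZI' cursor=4

Answer: EGMGZI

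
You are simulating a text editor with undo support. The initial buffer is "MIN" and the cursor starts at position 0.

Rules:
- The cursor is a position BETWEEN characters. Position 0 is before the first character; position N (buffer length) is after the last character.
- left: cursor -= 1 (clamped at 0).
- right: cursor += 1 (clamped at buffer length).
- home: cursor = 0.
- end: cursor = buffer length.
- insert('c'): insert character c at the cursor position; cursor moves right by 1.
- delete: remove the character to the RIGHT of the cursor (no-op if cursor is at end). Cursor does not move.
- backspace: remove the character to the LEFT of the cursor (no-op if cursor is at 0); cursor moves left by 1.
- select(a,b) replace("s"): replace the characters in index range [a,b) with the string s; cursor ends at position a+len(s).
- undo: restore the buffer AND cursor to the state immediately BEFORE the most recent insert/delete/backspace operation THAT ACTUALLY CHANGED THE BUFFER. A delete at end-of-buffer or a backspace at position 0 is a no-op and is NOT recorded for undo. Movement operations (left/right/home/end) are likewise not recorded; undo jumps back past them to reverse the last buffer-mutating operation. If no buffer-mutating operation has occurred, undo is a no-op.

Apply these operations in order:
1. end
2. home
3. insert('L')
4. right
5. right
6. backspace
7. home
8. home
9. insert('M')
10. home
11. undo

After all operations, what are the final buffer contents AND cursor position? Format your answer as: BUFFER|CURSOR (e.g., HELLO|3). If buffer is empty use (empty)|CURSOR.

Answer: LMN|0

Derivation:
After op 1 (end): buf='MIN' cursor=3
After op 2 (home): buf='MIN' cursor=0
After op 3 (insert('L')): buf='LMIN' cursor=1
After op 4 (right): buf='LMIN' cursor=2
After op 5 (right): buf='LMIN' cursor=3
After op 6 (backspace): buf='LMN' cursor=2
After op 7 (home): buf='LMN' cursor=0
After op 8 (home): buf='LMN' cursor=0
After op 9 (insert('M')): buf='MLMN' cursor=1
After op 10 (home): buf='MLMN' cursor=0
After op 11 (undo): buf='LMN' cursor=0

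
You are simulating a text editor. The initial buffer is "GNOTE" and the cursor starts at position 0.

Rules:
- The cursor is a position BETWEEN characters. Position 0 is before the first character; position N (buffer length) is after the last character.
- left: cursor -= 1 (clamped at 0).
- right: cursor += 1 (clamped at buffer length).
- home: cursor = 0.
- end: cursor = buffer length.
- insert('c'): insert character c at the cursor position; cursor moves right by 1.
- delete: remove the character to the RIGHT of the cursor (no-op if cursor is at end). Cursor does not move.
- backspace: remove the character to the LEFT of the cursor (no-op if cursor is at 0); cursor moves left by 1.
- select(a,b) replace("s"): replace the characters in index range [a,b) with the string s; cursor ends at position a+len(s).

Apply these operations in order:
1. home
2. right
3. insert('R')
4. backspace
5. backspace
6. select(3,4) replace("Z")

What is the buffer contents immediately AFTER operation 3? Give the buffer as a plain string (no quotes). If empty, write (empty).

Answer: GRNOTE

Derivation:
After op 1 (home): buf='GNOTE' cursor=0
After op 2 (right): buf='GNOTE' cursor=1
After op 3 (insert('R')): buf='GRNOTE' cursor=2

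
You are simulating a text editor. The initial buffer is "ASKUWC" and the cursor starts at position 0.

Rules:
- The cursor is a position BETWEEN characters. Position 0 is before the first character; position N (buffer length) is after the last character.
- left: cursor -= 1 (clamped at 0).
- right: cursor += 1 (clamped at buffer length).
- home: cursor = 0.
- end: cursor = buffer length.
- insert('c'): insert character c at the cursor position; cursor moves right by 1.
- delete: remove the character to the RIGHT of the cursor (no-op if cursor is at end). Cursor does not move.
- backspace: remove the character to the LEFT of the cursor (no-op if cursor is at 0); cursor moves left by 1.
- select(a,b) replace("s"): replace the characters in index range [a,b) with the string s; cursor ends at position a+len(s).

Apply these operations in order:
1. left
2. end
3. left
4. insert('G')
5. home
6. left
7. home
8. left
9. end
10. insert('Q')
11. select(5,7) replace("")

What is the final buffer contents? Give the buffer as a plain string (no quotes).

After op 1 (left): buf='ASKUWC' cursor=0
After op 2 (end): buf='ASKUWC' cursor=6
After op 3 (left): buf='ASKUWC' cursor=5
After op 4 (insert('G')): buf='ASKUWGC' cursor=6
After op 5 (home): buf='ASKUWGC' cursor=0
After op 6 (left): buf='ASKUWGC' cursor=0
After op 7 (home): buf='ASKUWGC' cursor=0
After op 8 (left): buf='ASKUWGC' cursor=0
After op 9 (end): buf='ASKUWGC' cursor=7
After op 10 (insert('Q')): buf='ASKUWGCQ' cursor=8
After op 11 (select(5,7) replace("")): buf='ASKUWQ' cursor=5

Answer: ASKUWQ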